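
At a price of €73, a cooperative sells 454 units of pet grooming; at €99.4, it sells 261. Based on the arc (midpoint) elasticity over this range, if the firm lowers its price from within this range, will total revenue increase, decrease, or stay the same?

Arc ε = (-193/26.4)(86.20/357.5) ≈ -1.763.
|ε| = 1.76 > 1, so demand is elastic. A price cut therefore raises total revenue.

increase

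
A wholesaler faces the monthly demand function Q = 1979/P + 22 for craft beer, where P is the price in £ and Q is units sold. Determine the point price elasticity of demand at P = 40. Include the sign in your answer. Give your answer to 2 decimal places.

At P = 40, Q = 71.475.
dQ/dP = −1979/P² = -1.237.
ε = (dQ/dP)(P/Q) = (-1.237)(40/71.475).
|ε| < 1, so demand is inelastic at this price.

-0.69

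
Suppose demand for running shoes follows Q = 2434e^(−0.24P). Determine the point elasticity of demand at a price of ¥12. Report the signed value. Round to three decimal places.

-2.880

At P = 12, Q = 136.632.
dQ/dP = −0.24·2434e^(−0.24P) = −0.24Q = -32.792.
ε = (dQ/dP)(P/Q) = (-32.792)(12/136.632).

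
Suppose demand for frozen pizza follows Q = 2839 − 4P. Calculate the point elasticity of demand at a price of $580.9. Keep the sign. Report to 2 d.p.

At P = 580.9, Q = 515.400.
dQ/dP = −4.
ε = (dQ/dP)(P/Q) = (-4)(580.9/515.400).

-4.51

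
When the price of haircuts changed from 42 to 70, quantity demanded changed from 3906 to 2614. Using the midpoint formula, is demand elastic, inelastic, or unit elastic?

Arc ε ≈ -0.793.
|ε| = 0.79 < 1.

inelastic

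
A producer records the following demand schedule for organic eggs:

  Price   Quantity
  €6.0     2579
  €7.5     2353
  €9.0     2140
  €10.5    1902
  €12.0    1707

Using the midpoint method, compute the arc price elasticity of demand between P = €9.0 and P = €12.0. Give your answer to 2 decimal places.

-0.79

At P = 9.0, Q = 2140; at P = 12.0, Q = 1707.
ΔQ = -433, ΔP = 3.0. Midpoints: P̄ = 10.50, Q̄ = 1923.5.
ε = (ΔQ/ΔP)(P̄/Q̄) = (-433/3.0)(10.50/1923.5).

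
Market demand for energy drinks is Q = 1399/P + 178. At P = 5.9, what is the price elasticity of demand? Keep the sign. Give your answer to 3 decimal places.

-0.571

At P = 5.9, Q = 415.119.
dQ/dP = −1399/P² = -40.190.
ε = (dQ/dP)(P/Q) = (-40.190)(5.9/415.119).
|ε| < 1, so demand is inelastic at this price.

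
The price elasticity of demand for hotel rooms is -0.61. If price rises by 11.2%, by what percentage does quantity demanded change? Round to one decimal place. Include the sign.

-6.8%

%ΔQ ≈ ε × %ΔP = (-0.61)(11.2%) = -6.83%.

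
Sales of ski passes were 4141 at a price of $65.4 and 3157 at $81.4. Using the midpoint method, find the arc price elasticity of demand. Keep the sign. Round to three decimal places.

ΔQ = 3157 − 4141 = -984; ΔP = 81.4 − 65.4 = 16.
Midpoints: P̄ = 73.40, Q̄ = 3649.0.
ε = (ΔQ/ΔP)(P̄/Q̄) = (-984/16)(73.40/3649.0).

-1.237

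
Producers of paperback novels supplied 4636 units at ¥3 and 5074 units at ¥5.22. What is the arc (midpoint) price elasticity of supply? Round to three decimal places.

0.167

ΔQ = 5074 − 4636 = 438; ΔP = 5.22 − 3 = 2.22.
Midpoints: P̄ = 4.11, Q̄ = 4855.0.
ε_s = (ΔQ/ΔP)(P̄/Q̄) = (438/2.22)(4.11/4855.0).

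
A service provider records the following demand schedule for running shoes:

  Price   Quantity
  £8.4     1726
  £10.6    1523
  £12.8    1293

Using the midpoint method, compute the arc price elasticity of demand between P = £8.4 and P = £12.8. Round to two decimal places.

-0.69

At P = 8.4, Q = 1726; at P = 12.8, Q = 1293.
ΔQ = -433, ΔP = 4.4. Midpoints: P̄ = 10.60, Q̄ = 1509.5.
ε = (ΔQ/ΔP)(P̄/Q̄) = (-433/4.4)(10.60/1509.5).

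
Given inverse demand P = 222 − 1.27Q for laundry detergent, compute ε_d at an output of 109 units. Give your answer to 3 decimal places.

At Q = 109, P = 222 − 1.27(109) = 83.57.
dP/dQ = −1.27, so dQ/dP = 1/(−1.27) = -0.787.
ε = (dQ/dP)(P/Q) = (-0.787)(83.57/109).

-0.604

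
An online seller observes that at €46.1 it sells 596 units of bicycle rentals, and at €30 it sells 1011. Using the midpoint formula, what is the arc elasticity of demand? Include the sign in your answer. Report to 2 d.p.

-1.22

ΔQ = 1011 − 596 = 415; ΔP = 30 − 46.1 = -16.1.
Midpoints: P̄ = 38.05, Q̄ = 803.5.
ε = (ΔQ/ΔP)(P̄/Q̄) = (415/-16.1)(38.05/803.5).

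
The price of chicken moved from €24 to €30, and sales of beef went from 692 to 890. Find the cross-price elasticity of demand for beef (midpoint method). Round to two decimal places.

1.13

ΔQ_x = 890 − 692 = 198; ΔP_y = 30 − 24 = 6.
Midpoints: P̄_y = 27.00, Q̄_x = 791.0.
ε_xy = (ΔQ_x/ΔP_y)(P̄_y/Q̄_x) = (198/6)(27.00/791.0).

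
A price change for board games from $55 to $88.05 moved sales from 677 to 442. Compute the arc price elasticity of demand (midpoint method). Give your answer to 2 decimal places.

ΔQ = 442 − 677 = -235; ΔP = 88.05 − 55 = 33.05.
Midpoints: P̄ = 71.53, Q̄ = 559.5.
ε = (ΔQ/ΔP)(P̄/Q̄) = (-235/33.05)(71.53/559.5).

-0.91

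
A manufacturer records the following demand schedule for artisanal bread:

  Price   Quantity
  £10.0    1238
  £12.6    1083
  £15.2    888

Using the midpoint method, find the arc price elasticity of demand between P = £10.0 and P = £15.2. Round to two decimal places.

-0.80

At P = 10.0, Q = 1238; at P = 15.2, Q = 888.
ΔQ = -350, ΔP = 5.2. Midpoints: P̄ = 12.60, Q̄ = 1063.0.
ε = (ΔQ/ΔP)(P̄/Q̄) = (-350/5.2)(12.60/1063.0).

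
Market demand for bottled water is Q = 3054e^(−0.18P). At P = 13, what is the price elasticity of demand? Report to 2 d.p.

At P = 13, Q = 294.185.
dQ/dP = −0.18·3054e^(−0.18P) = −0.18Q = -52.953.
ε = (dQ/dP)(P/Q) = (-52.953)(13/294.185).
|ε| > 1, so demand is elastic at this price.

-2.34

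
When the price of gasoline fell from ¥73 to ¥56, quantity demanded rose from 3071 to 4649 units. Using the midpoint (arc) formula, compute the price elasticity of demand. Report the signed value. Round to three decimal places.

-1.551

ΔQ = 4649 − 3071 = 1578; ΔP = 56 − 73 = -17.
Midpoints: P̄ = 64.50, Q̄ = 3860.0.
ε = (ΔQ/ΔP)(P̄/Q̄) = (1578/-17)(64.50/3860.0).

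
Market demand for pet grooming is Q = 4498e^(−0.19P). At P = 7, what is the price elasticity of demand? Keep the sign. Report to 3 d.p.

-1.330

At P = 7, Q = 1189.619.
dQ/dP = −0.19·4498e^(−0.19P) = −0.19Q = -226.028.
ε = (dQ/dP)(P/Q) = (-226.028)(7/1189.619).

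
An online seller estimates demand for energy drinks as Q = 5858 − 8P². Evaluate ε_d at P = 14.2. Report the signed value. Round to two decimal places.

At P = 14.2, Q = 4244.880.
dQ/dP = −16P = -227.200.
ε = (dQ/dP)(P/Q) = (-227.200)(14.2/4244.880).

-0.76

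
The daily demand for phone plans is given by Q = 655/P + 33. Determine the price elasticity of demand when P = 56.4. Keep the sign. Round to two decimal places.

-0.26

At P = 56.4, Q = 44.613.
dQ/dP = −655/P² = -0.206.
ε = (dQ/dP)(P/Q) = (-0.206)(56.4/44.613).
|ε| < 1, so demand is inelastic at this price.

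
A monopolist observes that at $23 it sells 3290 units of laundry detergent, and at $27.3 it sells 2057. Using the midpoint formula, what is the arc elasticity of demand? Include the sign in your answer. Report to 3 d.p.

ΔQ = 2057 − 3290 = -1233; ΔP = 27.3 − 23 = 4.3.
Midpoints: P̄ = 25.15, Q̄ = 2673.5.
ε = (ΔQ/ΔP)(P̄/Q̄) = (-1233/4.3)(25.15/2673.5).

-2.697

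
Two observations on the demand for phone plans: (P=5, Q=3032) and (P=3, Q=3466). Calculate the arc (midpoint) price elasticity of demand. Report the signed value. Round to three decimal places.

-0.267

ΔQ = 3466 − 3032 = 434; ΔP = 3 − 5 = -2.
Midpoints: P̄ = 4.00, Q̄ = 3249.0.
ε = (ΔQ/ΔP)(P̄/Q̄) = (434/-2)(4.00/3249.0).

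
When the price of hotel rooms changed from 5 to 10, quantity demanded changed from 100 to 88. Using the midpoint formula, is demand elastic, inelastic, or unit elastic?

Arc ε ≈ -0.191.
|ε| = 0.19 < 1.

inelastic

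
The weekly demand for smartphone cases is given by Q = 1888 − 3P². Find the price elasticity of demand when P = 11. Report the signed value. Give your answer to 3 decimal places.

-0.476

At P = 11, Q = 1525.
dQ/dP = −6P = -66.
ε = (dQ/dP)(P/Q) = (-66)(11/1525).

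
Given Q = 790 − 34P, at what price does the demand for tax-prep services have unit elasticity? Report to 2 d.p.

For linear demand Q = a − bP, ε = −bP/(a − bP). |ε| = 1 when bP = a − bP, i.e. P = a/(2b).
P = 790/(2·34) = 790/68 = 11.6176.

11.62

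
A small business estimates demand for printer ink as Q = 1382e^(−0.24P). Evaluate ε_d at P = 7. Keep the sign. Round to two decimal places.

-1.68

At P = 7, Q = 257.569.
dQ/dP = −0.24·1382e^(−0.24P) = −0.24Q = -61.817.
ε = (dQ/dP)(P/Q) = (-61.817)(7/257.569).
|ε| > 1, so demand is elastic at this price.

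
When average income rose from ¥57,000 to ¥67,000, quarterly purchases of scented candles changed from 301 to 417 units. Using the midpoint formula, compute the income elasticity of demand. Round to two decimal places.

2.00

ΔQ = 116, ΔI = 10000. Midpoints: Ī = 62,000, Q̄ = 359.0.
ε_I = (ΔQ/ΔI)(Ī/Q̄) = (116/10000)(62000/359.0).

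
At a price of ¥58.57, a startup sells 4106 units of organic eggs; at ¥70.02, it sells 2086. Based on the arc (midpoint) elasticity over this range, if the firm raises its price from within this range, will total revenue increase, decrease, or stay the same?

Arc ε = (-2020/11.45)(64.30/3096.0) ≈ -3.664.
|ε| = 3.66 > 1, so demand is elastic. A price rise therefore reduces total revenue.

decrease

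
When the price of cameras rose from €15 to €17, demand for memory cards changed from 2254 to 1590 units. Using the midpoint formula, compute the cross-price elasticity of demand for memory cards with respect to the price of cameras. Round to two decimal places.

-2.76

ΔQ_x = 1590 − 2254 = -664; ΔP_y = 17 − 15 = 2.
Midpoints: P̄_y = 16.00, Q̄_x = 1922.0.
ε_xy = (ΔQ_x/ΔP_y)(P̄_y/Q̄_x) = (-664/2)(16.00/1922.0).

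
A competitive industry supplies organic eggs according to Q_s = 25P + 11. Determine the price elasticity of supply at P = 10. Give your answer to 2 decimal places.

0.96

At P = 10, Q_s = 261.
dQ_s/dP = 25.
ε_s = (dQ_s/dP)(P/Q_s) = (25)(10/261).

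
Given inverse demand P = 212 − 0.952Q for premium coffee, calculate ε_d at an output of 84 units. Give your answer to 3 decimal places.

-1.651

At Q = 84, P = 212 − 0.952(84) = 132.03.
dP/dQ = −0.952, so dQ/dP = 1/(−0.952) = -1.050.
ε = (dQ/dP)(P/Q) = (-1.050)(132.03/84).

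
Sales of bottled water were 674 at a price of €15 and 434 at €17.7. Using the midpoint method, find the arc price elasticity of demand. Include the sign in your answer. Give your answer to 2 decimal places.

ΔQ = 434 − 674 = -240; ΔP = 17.7 − 15 = 2.7.
Midpoints: P̄ = 16.35, Q̄ = 554.0.
ε = (ΔQ/ΔP)(P̄/Q̄) = (-240/2.7)(16.35/554.0).

-2.62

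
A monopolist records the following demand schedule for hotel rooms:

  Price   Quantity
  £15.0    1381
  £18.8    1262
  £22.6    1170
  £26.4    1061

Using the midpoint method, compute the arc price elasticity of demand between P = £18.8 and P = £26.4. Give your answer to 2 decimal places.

-0.51

At P = 18.8, Q = 1262; at P = 26.4, Q = 1061.
ΔQ = -201, ΔP = 7.6. Midpoints: P̄ = 22.60, Q̄ = 1161.5.
ε = (ΔQ/ΔP)(P̄/Q̄) = (-201/7.6)(22.60/1161.5).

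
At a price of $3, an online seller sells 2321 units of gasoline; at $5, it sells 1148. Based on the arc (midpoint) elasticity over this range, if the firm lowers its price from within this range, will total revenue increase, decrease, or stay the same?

increase

Arc ε = (-1173/2)(4.00/1734.5) ≈ -1.353.
|ε| = 1.35 > 1, so demand is elastic. A price cut therefore raises total revenue.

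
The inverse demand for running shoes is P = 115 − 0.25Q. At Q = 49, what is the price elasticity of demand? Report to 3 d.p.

-8.388

At Q = 49, P = 115 − 0.25(49) = 102.75.
dP/dQ = −0.25, so dQ/dP = 1/(−0.25) = -4.000.
ε = (dQ/dP)(P/Q) = (-4.000)(102.75/49).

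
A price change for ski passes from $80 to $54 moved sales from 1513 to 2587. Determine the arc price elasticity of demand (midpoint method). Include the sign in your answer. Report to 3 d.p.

ΔQ = 2587 − 1513 = 1074; ΔP = 54 − 80 = -26.
Midpoints: P̄ = 67.00, Q̄ = 2050.0.
ε = (ΔQ/ΔP)(P̄/Q̄) = (1074/-26)(67.00/2050.0).

-1.350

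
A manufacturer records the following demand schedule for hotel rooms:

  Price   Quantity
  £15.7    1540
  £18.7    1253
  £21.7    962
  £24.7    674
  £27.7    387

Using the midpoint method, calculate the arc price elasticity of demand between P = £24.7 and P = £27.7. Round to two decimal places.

At P = 24.7, Q = 674; at P = 27.7, Q = 387.
ΔQ = -287, ΔP = 3.0. Midpoints: P̄ = 26.20, Q̄ = 530.5.
ε = (ΔQ/ΔP)(P̄/Q̄) = (-287/3.0)(26.20/530.5).

-4.72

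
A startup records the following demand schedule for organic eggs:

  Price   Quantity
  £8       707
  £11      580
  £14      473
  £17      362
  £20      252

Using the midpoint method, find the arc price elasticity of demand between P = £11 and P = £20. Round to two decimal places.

At P = 11, Q = 580; at P = 20, Q = 252.
ΔQ = -328, ΔP = 9. Midpoints: P̄ = 15.50, Q̄ = 416.0.
ε = (ΔQ/ΔP)(P̄/Q̄) = (-328/9)(15.50/416.0).

-1.36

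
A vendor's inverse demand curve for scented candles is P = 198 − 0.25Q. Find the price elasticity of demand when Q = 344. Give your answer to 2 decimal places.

At Q = 344, P = 198 − 0.25(344) = 112.00.
dP/dQ = −0.25, so dQ/dP = 1/(−0.25) = -4.000.
ε = (dQ/dP)(P/Q) = (-4.000)(112.00/344).

-1.30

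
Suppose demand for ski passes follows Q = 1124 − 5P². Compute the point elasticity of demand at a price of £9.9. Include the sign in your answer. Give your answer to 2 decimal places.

At P = 9.9, Q = 633.950.
dQ/dP = −10P = -99.
ε = (dQ/dP)(P/Q) = (-99)(9.9/633.950).

-1.55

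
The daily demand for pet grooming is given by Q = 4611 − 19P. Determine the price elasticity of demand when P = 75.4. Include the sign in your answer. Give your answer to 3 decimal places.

At P = 75.4, Q = 3178.400.
dQ/dP = −19.
ε = (dQ/dP)(P/Q) = (-19)(75.4/3178.400).
|ε| < 1, so demand is inelastic at this price.

-0.451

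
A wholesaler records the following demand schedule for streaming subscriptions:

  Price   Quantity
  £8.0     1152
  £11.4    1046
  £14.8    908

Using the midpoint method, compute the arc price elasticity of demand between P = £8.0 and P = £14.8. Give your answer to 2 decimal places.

At P = 8.0, Q = 1152; at P = 14.8, Q = 908.
ΔQ = -244, ΔP = 6.8. Midpoints: P̄ = 11.40, Q̄ = 1030.0.
ε = (ΔQ/ΔP)(P̄/Q̄) = (-244/6.8)(11.40/1030.0).

-0.40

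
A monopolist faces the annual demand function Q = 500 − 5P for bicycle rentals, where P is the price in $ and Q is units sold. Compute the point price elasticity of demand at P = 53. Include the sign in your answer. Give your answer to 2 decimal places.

At P = 53, Q = 235.
dQ/dP = −5.
ε = (dQ/dP)(P/Q) = (-5)(53/235).
|ε| > 1, so demand is elastic at this price.

-1.13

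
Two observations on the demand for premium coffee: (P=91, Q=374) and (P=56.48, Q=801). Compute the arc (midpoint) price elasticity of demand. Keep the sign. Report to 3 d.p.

ΔQ = 801 − 374 = 427; ΔP = 56.48 − 91 = -34.52.
Midpoints: P̄ = 73.74, Q̄ = 587.5.
ε = (ΔQ/ΔP)(P̄/Q̄) = (427/-34.52)(73.74/587.5).

-1.553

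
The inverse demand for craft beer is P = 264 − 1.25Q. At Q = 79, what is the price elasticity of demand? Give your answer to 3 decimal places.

At Q = 79, P = 264 − 1.25(79) = 165.25.
dP/dQ = −1.25, so dQ/dP = 1/(−1.25) = -0.800.
ε = (dQ/dP)(P/Q) = (-0.800)(165.25/79).

-1.673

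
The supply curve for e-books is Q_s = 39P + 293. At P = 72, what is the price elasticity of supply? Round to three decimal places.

0.906

At P = 72, Q_s = 3101.
dQ_s/dP = 39.
ε_s = (dQ_s/dP)(P/Q_s) = (39)(72/3101).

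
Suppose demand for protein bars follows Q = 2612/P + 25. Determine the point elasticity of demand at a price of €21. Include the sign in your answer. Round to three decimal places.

-0.833

At P = 21, Q = 149.381.
dQ/dP = −2612/P² = -5.923.
ε = (dQ/dP)(P/Q) = (-5.923)(21/149.381).
|ε| < 1, so demand is inelastic at this price.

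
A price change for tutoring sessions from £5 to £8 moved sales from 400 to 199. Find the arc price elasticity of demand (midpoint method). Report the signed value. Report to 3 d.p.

ΔQ = 199 − 400 = -201; ΔP = 8 − 5 = 3.
Midpoints: P̄ = 6.50, Q̄ = 299.5.
ε = (ΔQ/ΔP)(P̄/Q̄) = (-201/3)(6.50/299.5).

-1.454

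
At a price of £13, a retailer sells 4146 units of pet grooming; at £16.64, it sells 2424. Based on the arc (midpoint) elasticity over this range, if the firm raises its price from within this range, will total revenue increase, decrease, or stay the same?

Arc ε = (-1722/3.64)(14.82/3285.0) ≈ -2.134.
|ε| = 2.13 > 1, so demand is elastic. A price rise therefore reduces total revenue.

decrease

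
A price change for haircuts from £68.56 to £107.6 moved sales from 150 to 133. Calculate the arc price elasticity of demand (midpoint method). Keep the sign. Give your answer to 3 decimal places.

ΔQ = 133 − 150 = -17; ΔP = 107.6 − 68.56 = 39.04.
Midpoints: P̄ = 88.08, Q̄ = 141.5.
ε = (ΔQ/ΔP)(P̄/Q̄) = (-17/39.04)(88.08/141.5).

-0.271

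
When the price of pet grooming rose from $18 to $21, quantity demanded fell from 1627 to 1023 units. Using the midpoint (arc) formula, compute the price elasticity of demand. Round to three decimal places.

-2.963

ΔQ = 1023 − 1627 = -604; ΔP = 21 − 18 = 3.
Midpoints: P̄ = 19.50, Q̄ = 1325.0.
ε = (ΔQ/ΔP)(P̄/Q̄) = (-604/3)(19.50/1325.0).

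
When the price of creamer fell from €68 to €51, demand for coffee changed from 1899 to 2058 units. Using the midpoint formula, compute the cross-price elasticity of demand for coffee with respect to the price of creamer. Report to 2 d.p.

-0.28

ΔQ_x = 2058 − 1899 = 159; ΔP_y = 51 − 68 = -17.
Midpoints: P̄_y = 59.50, Q̄_x = 1978.5.
ε_xy = (ΔQ_x/ΔP_y)(P̄_y/Q̄_x) = (159/-17)(59.50/1978.5).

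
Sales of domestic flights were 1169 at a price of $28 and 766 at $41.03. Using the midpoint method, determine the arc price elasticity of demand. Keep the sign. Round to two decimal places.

-1.10

ΔQ = 766 − 1169 = -403; ΔP = 41.03 − 28 = 13.03.
Midpoints: P̄ = 34.52, Q̄ = 967.5.
ε = (ΔQ/ΔP)(P̄/Q̄) = (-403/13.03)(34.52/967.5).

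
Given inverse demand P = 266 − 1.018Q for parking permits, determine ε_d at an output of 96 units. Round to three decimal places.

At Q = 96, P = 266 − 1.018(96) = 168.27.
dP/dQ = −1.018, so dQ/dP = 1/(−1.018) = -0.982.
ε = (dQ/dP)(P/Q) = (-0.982)(168.27/96).

-1.722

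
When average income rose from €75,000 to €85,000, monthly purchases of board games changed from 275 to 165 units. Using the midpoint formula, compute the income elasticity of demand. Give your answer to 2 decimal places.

ΔQ = -110, ΔI = 10000. Midpoints: Ī = 80,000, Q̄ = 220.0.
ε_I = (ΔQ/ΔI)(Ī/Q̄) = (-110/10000)(80000/220.0).

-4.00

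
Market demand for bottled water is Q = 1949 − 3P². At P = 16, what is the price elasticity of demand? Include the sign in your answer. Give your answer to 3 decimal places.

At P = 16, Q = 1181.
dQ/dP = −6P = -96.
ε = (dQ/dP)(P/Q) = (-96)(16/1181).
|ε| > 1, so demand is elastic at this price.

-1.301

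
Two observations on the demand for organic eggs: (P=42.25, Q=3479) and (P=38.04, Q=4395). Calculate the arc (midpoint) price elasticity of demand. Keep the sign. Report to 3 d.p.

ΔQ = 4395 − 3479 = 916; ΔP = 38.04 − 42.25 = -4.21.
Midpoints: P̄ = 40.14, Q̄ = 3937.0.
ε = (ΔQ/ΔP)(P̄/Q̄) = (916/-4.21)(40.14/3937.0).

-2.219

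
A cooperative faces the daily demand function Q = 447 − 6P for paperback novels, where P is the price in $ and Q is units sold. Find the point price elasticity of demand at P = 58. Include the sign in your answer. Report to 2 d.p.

At P = 58, Q = 99.
dQ/dP = −6.
ε = (dQ/dP)(P/Q) = (-6)(58/99).

-3.52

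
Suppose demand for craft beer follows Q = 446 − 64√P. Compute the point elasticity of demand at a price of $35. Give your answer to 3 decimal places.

At P = 35, Q = 67.371.
dQ/dP = −64/(2√P) = -5.409.
ε = (dQ/dP)(P/Q) = (-5.409)(35/67.371).

-2.810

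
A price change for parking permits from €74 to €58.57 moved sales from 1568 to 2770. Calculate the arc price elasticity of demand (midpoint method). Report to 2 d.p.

ΔQ = 2770 − 1568 = 1202; ΔP = 58.57 − 74 = -15.43.
Midpoints: P̄ = 66.28, Q̄ = 2169.0.
ε = (ΔQ/ΔP)(P̄/Q̄) = (1202/-15.43)(66.28/2169.0).

-2.38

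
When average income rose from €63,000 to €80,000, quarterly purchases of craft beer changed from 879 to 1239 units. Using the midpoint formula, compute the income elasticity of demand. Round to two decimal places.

ΔQ = 360, ΔI = 17000. Midpoints: Ī = 71,500, Q̄ = 1059.0.
ε_I = (ΔQ/ΔI)(Ī/Q̄) = (360/17000)(71500/1059.0).

1.43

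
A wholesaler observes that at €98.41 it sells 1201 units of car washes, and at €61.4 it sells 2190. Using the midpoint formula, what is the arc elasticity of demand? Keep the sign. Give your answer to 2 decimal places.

-1.26

ΔQ = 2190 − 1201 = 989; ΔP = 61.4 − 98.41 = -37.01.
Midpoints: P̄ = 79.91, Q̄ = 1695.5.
ε = (ΔQ/ΔP)(P̄/Q̄) = (989/-37.01)(79.91/1695.5).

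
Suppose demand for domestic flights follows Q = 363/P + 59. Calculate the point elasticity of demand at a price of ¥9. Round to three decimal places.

At P = 9, Q = 99.333.
dQ/dP = −363/P² = -4.481.
ε = (dQ/dP)(P/Q) = (-4.481)(9/99.333).

-0.406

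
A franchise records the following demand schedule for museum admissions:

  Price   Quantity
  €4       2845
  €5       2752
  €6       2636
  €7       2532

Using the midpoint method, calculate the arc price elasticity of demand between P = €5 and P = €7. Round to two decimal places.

-0.25

At P = 5, Q = 2752; at P = 7, Q = 2532.
ΔQ = -220, ΔP = 2. Midpoints: P̄ = 6.00, Q̄ = 2642.0.
ε = (ΔQ/ΔP)(P̄/Q̄) = (-220/2)(6.00/2642.0).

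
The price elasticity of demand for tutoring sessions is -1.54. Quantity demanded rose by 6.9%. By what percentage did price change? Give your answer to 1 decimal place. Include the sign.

-4.5%

%ΔP ≈ %ΔQ / ε = (6.9%)/(-1.54) = -4.48%.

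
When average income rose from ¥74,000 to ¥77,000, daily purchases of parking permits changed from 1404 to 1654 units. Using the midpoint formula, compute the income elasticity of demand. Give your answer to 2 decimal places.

ΔQ = 250, ΔI = 3000. Midpoints: Ī = 75,500, Q̄ = 1529.0.
ε_I = (ΔQ/ΔI)(Ī/Q̄) = (250/3000)(75500/1529.0).

4.11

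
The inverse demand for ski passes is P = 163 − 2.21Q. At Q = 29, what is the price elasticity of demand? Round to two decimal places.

At Q = 29, P = 163 − 2.21(29) = 98.91.
dP/dQ = −2.21, so dQ/dP = 1/(−2.21) = -0.452.
ε = (dQ/dP)(P/Q) = (-0.452)(98.91/29).

-1.54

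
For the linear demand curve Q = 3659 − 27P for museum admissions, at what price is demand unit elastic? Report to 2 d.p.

67.76

For linear demand Q = a − bP, ε = −bP/(a − bP). |ε| = 1 when bP = a − bP, i.e. P = a/(2b).
P = 3659/(2·27) = 3659/54 = 67.7593.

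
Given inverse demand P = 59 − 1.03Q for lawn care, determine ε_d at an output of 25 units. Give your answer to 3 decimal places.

-1.291

At Q = 25, P = 59 − 1.03(25) = 33.25.
dP/dQ = −1.03, so dQ/dP = 1/(−1.03) = -0.971.
ε = (dQ/dP)(P/Q) = (-0.971)(33.25/25).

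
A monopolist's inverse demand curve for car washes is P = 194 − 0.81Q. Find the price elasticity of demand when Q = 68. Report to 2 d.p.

At Q = 68, P = 194 − 0.81(68) = 138.92.
dP/dQ = −0.81, so dQ/dP = 1/(−0.81) = -1.235.
ε = (dQ/dP)(P/Q) = (-1.235)(138.92/68).

-2.52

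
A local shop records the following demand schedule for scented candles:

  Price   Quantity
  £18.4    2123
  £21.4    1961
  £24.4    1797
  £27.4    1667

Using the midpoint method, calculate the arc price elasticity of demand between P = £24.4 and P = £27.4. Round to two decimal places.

-0.65

At P = 24.4, Q = 1797; at P = 27.4, Q = 1667.
ΔQ = -130, ΔP = 3.0. Midpoints: P̄ = 25.90, Q̄ = 1732.0.
ε = (ΔQ/ΔP)(P̄/Q̄) = (-130/3.0)(25.90/1732.0).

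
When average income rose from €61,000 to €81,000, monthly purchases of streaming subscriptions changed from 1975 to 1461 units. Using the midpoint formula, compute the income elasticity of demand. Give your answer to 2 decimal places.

ΔQ = -514, ΔI = 20000. Midpoints: Ī = 71,000, Q̄ = 1718.0.
ε_I = (ΔQ/ΔI)(Ī/Q̄) = (-514/20000)(71000/1718.0).
ε_I < 0, so the good is inferior.

-1.06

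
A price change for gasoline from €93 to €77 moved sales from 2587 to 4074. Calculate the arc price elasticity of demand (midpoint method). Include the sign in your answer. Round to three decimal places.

-2.372

ΔQ = 4074 − 2587 = 1487; ΔP = 77 − 93 = -16.
Midpoints: P̄ = 85.00, Q̄ = 3330.5.
ε = (ΔQ/ΔP)(P̄/Q̄) = (1487/-16)(85.00/3330.5).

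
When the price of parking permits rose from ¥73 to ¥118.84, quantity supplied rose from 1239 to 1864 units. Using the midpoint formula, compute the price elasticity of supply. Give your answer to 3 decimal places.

ΔQ = 1864 − 1239 = 625; ΔP = 118.84 − 73 = 45.84.
Midpoints: P̄ = 95.92, Q̄ = 1551.5.
ε_s = (ΔQ/ΔP)(P̄/Q̄) = (625/45.84)(95.92/1551.5).

0.843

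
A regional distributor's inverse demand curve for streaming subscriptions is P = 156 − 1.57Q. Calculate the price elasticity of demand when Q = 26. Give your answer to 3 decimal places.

At Q = 26, P = 156 − 1.57(26) = 115.18.
dP/dQ = −1.57, so dQ/dP = 1/(−1.57) = -0.637.
ε = (dQ/dP)(P/Q) = (-0.637)(115.18/26).

-2.822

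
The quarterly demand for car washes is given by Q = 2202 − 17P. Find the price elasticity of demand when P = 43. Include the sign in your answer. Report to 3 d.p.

At P = 43, Q = 1471.
dQ/dP = −17.
ε = (dQ/dP)(P/Q) = (-17)(43/1471).
|ε| < 1, so demand is inelastic at this price.

-0.497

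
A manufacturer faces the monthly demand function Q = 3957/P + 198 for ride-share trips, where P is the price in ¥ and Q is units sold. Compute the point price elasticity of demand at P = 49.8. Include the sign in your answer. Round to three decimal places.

At P = 49.8, Q = 277.458.
dQ/dP = −3957/P² = -1.596.
ε = (dQ/dP)(P/Q) = (-1.596)(49.8/277.458).

-0.286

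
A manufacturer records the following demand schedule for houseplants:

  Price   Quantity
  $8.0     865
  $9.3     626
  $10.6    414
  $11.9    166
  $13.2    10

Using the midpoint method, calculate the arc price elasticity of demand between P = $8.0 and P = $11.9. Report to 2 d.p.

At P = 8.0, Q = 865; at P = 11.9, Q = 166.
ΔQ = -699, ΔP = 3.9. Midpoints: P̄ = 9.95, Q̄ = 515.5.
ε = (ΔQ/ΔP)(P̄/Q̄) = (-699/3.9)(9.95/515.5).

-3.46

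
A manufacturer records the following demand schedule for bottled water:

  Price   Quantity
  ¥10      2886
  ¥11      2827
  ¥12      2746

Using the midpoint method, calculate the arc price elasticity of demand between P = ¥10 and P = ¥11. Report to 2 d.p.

At P = 10, Q = 2886; at P = 11, Q = 2827.
ΔQ = -59, ΔP = 1. Midpoints: P̄ = 10.50, Q̄ = 2856.5.
ε = (ΔQ/ΔP)(P̄/Q̄) = (-59/1)(10.50/2856.5).

-0.22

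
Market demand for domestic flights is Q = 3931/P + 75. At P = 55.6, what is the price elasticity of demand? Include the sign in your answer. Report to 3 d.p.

At P = 55.6, Q = 145.701.
dQ/dP = −3931/P² = -1.272.
ε = (dQ/dP)(P/Q) = (-1.272)(55.6/145.701).
|ε| < 1, so demand is inelastic at this price.

-0.485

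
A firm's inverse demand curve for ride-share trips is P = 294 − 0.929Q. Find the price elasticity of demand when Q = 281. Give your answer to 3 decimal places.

At Q = 281, P = 294 − 0.929(281) = 32.95.
dP/dQ = −0.929, so dQ/dP = 1/(−0.929) = -1.076.
ε = (dQ/dP)(P/Q) = (-1.076)(32.95/281).

-0.126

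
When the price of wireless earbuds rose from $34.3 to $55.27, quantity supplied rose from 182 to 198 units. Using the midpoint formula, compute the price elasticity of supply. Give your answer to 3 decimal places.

ΔQ = 198 − 182 = 16; ΔP = 55.27 − 34.3 = 20.97.
Midpoints: P̄ = 44.78, Q̄ = 190.0.
ε_s = (ΔQ/ΔP)(P̄/Q̄) = (16/20.97)(44.78/190.0).

0.180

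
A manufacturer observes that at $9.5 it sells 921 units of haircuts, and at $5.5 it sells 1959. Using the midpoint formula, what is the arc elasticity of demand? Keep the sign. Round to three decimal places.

ΔQ = 1959 − 921 = 1038; ΔP = 5.5 − 9.5 = -4.
Midpoints: P̄ = 7.50, Q̄ = 1440.0.
ε = (ΔQ/ΔP)(P̄/Q̄) = (1038/-4)(7.50/1440.0).

-1.352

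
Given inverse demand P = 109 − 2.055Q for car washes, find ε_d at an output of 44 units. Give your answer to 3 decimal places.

-0.205

At Q = 44, P = 109 − 2.055(44) = 18.58.
dP/dQ = −2.055, so dQ/dP = 1/(−2.055) = -0.487.
ε = (dQ/dP)(P/Q) = (-0.487)(18.58/44).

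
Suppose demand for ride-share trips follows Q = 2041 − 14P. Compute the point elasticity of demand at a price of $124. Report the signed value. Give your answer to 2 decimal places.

-5.69

At P = 124, Q = 305.
dQ/dP = −14.
ε = (dQ/dP)(P/Q) = (-14)(124/305).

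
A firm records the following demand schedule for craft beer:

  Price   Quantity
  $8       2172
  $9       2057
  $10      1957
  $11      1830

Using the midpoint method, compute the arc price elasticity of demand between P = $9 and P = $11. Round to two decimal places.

-0.58

At P = 9, Q = 2057; at P = 11, Q = 1830.
ΔQ = -227, ΔP = 2. Midpoints: P̄ = 10.00, Q̄ = 1943.5.
ε = (ΔQ/ΔP)(P̄/Q̄) = (-227/2)(10.00/1943.5).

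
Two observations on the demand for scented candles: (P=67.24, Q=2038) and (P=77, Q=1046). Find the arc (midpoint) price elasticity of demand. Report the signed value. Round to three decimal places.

-4.754

ΔQ = 1046 − 2038 = -992; ΔP = 77 − 67.24 = 9.76.
Midpoints: P̄ = 72.12, Q̄ = 1542.0.
ε = (ΔQ/ΔP)(P̄/Q̄) = (-992/9.76)(72.12/1542.0).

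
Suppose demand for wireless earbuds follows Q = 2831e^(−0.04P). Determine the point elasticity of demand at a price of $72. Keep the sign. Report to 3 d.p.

At P = 72, Q = 158.918.
dQ/dP = −0.04·2831e^(−0.04P) = −0.04Q = -6.357.
ε = (dQ/dP)(P/Q) = (-6.357)(72/158.918).
|ε| > 1, so demand is elastic at this price.

-2.880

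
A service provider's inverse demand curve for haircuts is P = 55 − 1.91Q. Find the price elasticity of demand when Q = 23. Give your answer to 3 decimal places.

-0.252

At Q = 23, P = 55 − 1.91(23) = 11.07.
dP/dQ = −1.91, so dQ/dP = 1/(−1.91) = -0.524.
ε = (dQ/dP)(P/Q) = (-0.524)(11.07/23).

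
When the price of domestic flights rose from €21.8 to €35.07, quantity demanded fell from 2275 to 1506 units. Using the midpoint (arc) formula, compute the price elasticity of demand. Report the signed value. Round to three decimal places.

-0.872

ΔQ = 1506 − 2275 = -769; ΔP = 35.07 − 21.8 = 13.27.
Midpoints: P̄ = 28.44, Q̄ = 1890.5.
ε = (ΔQ/ΔP)(P̄/Q̄) = (-769/13.27)(28.44/1890.5).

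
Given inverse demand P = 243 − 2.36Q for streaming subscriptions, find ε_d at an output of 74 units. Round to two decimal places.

At Q = 74, P = 243 − 2.36(74) = 68.36.
dP/dQ = −2.36, so dQ/dP = 1/(−2.36) = -0.424.
ε = (dQ/dP)(P/Q) = (-0.424)(68.36/74).

-0.39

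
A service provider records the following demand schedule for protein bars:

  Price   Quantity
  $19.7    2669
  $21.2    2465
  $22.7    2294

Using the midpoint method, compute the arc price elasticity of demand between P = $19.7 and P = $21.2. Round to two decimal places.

At P = 19.7, Q = 2669; at P = 21.2, Q = 2465.
ΔQ = -204, ΔP = 1.5. Midpoints: P̄ = 20.45, Q̄ = 2567.0.
ε = (ΔQ/ΔP)(P̄/Q̄) = (-204/1.5)(20.45/2567.0).

-1.08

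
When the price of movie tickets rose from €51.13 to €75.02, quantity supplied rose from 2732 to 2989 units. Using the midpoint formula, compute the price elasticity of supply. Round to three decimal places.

ΔQ = 2989 − 2732 = 257; ΔP = 75.02 − 51.13 = 23.89.
Midpoints: P̄ = 63.08, Q̄ = 2860.5.
ε_s = (ΔQ/ΔP)(P̄/Q̄) = (257/23.89)(63.08/2860.5).

0.237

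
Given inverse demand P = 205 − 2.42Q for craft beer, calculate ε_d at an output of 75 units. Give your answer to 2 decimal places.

-0.13

At Q = 75, P = 205 − 2.42(75) = 23.50.
dP/dQ = −2.42, so dQ/dP = 1/(−2.42) = -0.413.
ε = (dQ/dP)(P/Q) = (-0.413)(23.50/75).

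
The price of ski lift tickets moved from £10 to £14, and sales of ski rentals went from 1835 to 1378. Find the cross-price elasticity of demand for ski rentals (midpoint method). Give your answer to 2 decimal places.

-0.85

ΔQ_x = 1378 − 1835 = -457; ΔP_y = 14 − 10 = 4.
Midpoints: P̄_y = 12.00, Q̄_x = 1606.5.
ε_xy = (ΔQ_x/ΔP_y)(P̄_y/Q̄_x) = (-457/4)(12.00/1606.5).
ε_xy < 0, so the goods are complements.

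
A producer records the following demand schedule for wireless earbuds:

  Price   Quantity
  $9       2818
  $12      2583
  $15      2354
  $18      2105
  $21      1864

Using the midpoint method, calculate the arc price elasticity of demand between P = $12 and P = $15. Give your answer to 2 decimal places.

At P = 12, Q = 2583; at P = 15, Q = 2354.
ΔQ = -229, ΔP = 3. Midpoints: P̄ = 13.50, Q̄ = 2468.5.
ε = (ΔQ/ΔP)(P̄/Q̄) = (-229/3)(13.50/2468.5).

-0.42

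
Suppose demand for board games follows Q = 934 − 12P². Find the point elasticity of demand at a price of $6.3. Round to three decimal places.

At P = 6.3, Q = 457.720.
dQ/dP = −24P = -151.200.
ε = (dQ/dP)(P/Q) = (-151.200)(6.3/457.720).

-2.081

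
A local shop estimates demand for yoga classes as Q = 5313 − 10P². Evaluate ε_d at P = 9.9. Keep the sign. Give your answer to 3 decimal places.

At P = 9.9, Q = 4332.900.
dQ/dP = −20P = -198.
ε = (dQ/dP)(P/Q) = (-198)(9.9/4332.900).

-0.452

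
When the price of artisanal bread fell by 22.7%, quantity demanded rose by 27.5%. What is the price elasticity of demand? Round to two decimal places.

ε = %ΔQ / %ΔP = (27.5)/(-22.7) = -1.211.

-1.21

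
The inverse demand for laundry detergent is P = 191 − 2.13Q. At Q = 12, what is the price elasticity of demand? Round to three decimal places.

-6.473

At Q = 12, P = 191 − 2.13(12) = 165.44.
dP/dQ = −2.13, so dQ/dP = 1/(−2.13) = -0.469.
ε = (dQ/dP)(P/Q) = (-0.469)(165.44/12).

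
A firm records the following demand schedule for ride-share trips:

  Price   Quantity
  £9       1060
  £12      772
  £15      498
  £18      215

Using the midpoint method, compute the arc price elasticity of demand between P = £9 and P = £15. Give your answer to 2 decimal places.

At P = 9, Q = 1060; at P = 15, Q = 498.
ΔQ = -562, ΔP = 6. Midpoints: P̄ = 12.00, Q̄ = 779.0.
ε = (ΔQ/ΔP)(P̄/Q̄) = (-562/6)(12.00/779.0).

-1.44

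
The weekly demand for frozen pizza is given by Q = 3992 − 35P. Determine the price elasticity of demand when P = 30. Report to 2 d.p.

-0.36

At P = 30, Q = 2942.
dQ/dP = −35.
ε = (dQ/dP)(P/Q) = (-35)(30/2942).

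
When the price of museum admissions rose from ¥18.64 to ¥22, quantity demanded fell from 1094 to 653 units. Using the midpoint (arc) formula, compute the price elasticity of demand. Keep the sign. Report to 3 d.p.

ΔQ = 653 − 1094 = -441; ΔP = 22 − 18.64 = 3.36.
Midpoints: P̄ = 20.32, Q̄ = 873.5.
ε = (ΔQ/ΔP)(P̄/Q̄) = (-441/3.36)(20.32/873.5).

-3.053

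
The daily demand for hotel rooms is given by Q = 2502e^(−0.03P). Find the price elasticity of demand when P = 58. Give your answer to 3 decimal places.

At P = 58, Q = 439.152.
dQ/dP = −0.03·2502e^(−0.03P) = −0.03Q = -13.175.
ε = (dQ/dP)(P/Q) = (-13.175)(58/439.152).

-1.740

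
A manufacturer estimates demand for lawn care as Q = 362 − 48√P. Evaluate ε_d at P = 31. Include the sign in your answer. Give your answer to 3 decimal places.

-1.410

At P = 31, Q = 94.747.
dQ/dP = −48/(2√P) = -4.311.
ε = (dQ/dP)(P/Q) = (-4.311)(31/94.747).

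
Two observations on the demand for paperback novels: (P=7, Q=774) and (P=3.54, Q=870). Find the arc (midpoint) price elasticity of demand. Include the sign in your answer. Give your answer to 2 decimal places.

-0.18

ΔQ = 870 − 774 = 96; ΔP = 3.54 − 7 = -3.46.
Midpoints: P̄ = 5.27, Q̄ = 822.0.
ε = (ΔQ/ΔP)(P̄/Q̄) = (96/-3.46)(5.27/822.0).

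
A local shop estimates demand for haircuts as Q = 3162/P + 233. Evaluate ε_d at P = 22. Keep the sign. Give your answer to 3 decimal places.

At P = 22, Q = 376.727.
dQ/dP = −3162/P² = -6.533.
ε = (dQ/dP)(P/Q) = (-6.533)(22/376.727).
|ε| < 1, so demand is inelastic at this price.

-0.382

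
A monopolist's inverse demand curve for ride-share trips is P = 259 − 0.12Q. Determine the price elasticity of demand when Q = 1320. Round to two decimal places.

At Q = 1320, P = 259 − 0.12(1320) = 100.60.
dP/dQ = −0.12, so dQ/dP = 1/(−0.12) = -8.333.
ε = (dQ/dP)(P/Q) = (-8.333)(100.60/1320).

-0.64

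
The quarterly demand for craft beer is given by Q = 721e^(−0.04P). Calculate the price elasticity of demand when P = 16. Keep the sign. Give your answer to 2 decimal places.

At P = 16, Q = 380.178.
dQ/dP = −0.04·721e^(−0.04P) = −0.04Q = -15.207.
ε = (dQ/dP)(P/Q) = (-15.207)(16/380.178).

-0.64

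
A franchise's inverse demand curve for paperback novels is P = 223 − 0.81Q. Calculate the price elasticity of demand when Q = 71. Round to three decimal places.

-2.878

At Q = 71, P = 223 − 0.81(71) = 165.49.
dP/dQ = −0.81, so dQ/dP = 1/(−0.81) = -1.235.
ε = (dQ/dP)(P/Q) = (-1.235)(165.49/71).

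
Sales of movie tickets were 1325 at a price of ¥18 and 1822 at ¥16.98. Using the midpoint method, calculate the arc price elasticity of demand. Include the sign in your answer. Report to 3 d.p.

-5.416

ΔQ = 1822 − 1325 = 497; ΔP = 16.98 − 18 = -1.02.
Midpoints: P̄ = 17.49, Q̄ = 1573.5.
ε = (ΔQ/ΔP)(P̄/Q̄) = (497/-1.02)(17.49/1573.5).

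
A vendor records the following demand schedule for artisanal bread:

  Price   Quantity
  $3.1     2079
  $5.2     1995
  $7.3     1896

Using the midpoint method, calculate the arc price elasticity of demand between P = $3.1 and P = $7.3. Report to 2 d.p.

At P = 3.1, Q = 2079; at P = 7.3, Q = 1896.
ΔQ = -183, ΔP = 4.2. Midpoints: P̄ = 5.20, Q̄ = 1987.5.
ε = (ΔQ/ΔP)(P̄/Q̄) = (-183/4.2)(5.20/1987.5).

-0.11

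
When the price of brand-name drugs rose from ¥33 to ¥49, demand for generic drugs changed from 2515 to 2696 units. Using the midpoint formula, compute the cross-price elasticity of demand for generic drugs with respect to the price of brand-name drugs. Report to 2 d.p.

ΔQ_x = 2696 − 2515 = 181; ΔP_y = 49 − 33 = 16.
Midpoints: P̄_y = 41.00, Q̄_x = 2605.5.
ε_xy = (ΔQ_x/ΔP_y)(P̄_y/Q̄_x) = (181/16)(41.00/2605.5).
ε_xy > 0, so the goods are substitutes.

0.18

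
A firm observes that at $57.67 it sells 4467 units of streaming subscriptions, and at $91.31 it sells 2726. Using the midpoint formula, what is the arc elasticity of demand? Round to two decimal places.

ΔQ = 2726 − 4467 = -1741; ΔP = 91.31 − 57.67 = 33.64.
Midpoints: P̄ = 74.49, Q̄ = 3596.5.
ε = (ΔQ/ΔP)(P̄/Q̄) = (-1741/33.64)(74.49/3596.5).

-1.07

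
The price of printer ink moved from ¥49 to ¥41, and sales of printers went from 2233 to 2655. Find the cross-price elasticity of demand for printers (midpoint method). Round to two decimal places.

-0.97

ΔQ_x = 2655 − 2233 = 422; ΔP_y = 41 − 49 = -8.
Midpoints: P̄_y = 45.00, Q̄_x = 2444.0.
ε_xy = (ΔQ_x/ΔP_y)(P̄_y/Q̄_x) = (422/-8)(45.00/2444.0).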